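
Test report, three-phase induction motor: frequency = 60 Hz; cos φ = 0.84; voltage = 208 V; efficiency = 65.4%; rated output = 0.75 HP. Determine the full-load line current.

P_out = 0.75 × 746 = 560 W
P_in = P_out / η = 560 / 0.654 = 856 W
I_L = P_in / (√3·V_L·cosφ) = 856 / (1.732 × 208 × 0.84) = 2.83 A

2.83 A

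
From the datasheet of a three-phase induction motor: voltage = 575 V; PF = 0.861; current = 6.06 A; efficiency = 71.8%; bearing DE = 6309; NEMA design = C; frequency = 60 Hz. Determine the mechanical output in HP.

5 HP

P_in = √3·V·I·cosφ = 1.732 × 575 × 6.06 × 0.861 = 5196 W
P_out = η·P_in = 0.718 × 5196 = 3731 W
= 3731/746 = 5 HP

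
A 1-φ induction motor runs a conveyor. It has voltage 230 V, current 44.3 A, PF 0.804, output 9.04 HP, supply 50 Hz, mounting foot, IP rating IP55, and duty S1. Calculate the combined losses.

1450 W

P_in = V·I·cosφ = 230×44.3×0.804 = 8192 W
P_out = 9.04×746 = 6744 W
Losses = P_in − P_out = 8192 − 6744 = 1448 W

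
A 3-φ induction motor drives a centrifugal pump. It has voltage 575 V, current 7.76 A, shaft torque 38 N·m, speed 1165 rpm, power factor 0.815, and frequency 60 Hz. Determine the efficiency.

73.6 %

ω = 2π × 1165/60 = 122 rad/s; P_out = τω = 38 × 122 = 4636 W
P_in = √3·V_L·I_L·cosφ = 1.732 × 575 × 7.76 × 0.815 = 6298 W
η = P_out / P_in = 4636 / 6298 = 0.736 = 73.6%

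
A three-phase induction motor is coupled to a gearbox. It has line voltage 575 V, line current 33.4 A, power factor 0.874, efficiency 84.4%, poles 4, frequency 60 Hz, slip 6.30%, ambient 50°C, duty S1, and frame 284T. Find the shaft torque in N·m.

P_in = √3·V·I·cosφ = 1.732 × 575 × 33.4 × 0.874 = 29072 W
P_out = η·P_in = 0.844 × 29072 = 24537 W
n_s = 120×60/4 = 1800 rpm; n = 1800×(1−0.063) = 1687 rpm
ω = 2π×1687/60 = 176.7 rad/s
τ = P_out/ω = 24537/176.7 = 139 N·m

139 N·m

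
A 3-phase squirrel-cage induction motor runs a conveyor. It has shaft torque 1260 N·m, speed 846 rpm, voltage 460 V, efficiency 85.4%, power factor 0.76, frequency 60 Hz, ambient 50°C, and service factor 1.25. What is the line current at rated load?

ω = 2π×846/60 = 88.59 rad/s; P_out = τω = 1260 × 88.59 = 111623 W
P_in = P_out / η = 111623 / 0.854 = 130706 W
I_L = P_in / (√3·V_L·cosφ) = 130706 / (1.732 × 460 × 0.76) = 216 A

216 A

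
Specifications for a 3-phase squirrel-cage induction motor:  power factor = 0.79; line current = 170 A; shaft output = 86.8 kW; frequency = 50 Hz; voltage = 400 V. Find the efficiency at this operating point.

93.3 %

P_out = 86.8 kW = 86800 W
P_in = √3·V_L·I_L·cosφ = 1.732 × 400 × 170 × 0.79 = 93043 W
η = P_out / P_in = 86800 / 93043 = 0.933 = 93.3%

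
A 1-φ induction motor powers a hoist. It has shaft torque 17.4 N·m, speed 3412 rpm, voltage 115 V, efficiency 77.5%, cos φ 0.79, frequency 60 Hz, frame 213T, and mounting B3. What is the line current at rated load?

ω = 2π×3412/60 = 357.3 rad/s; P_out = τω = 17.4 × 357.3 = 6217 W
P_in = P_out / η = 6217 / 0.775 = 8022 W
I = P_in / (V·cosφ) = 8022 / (115 × 0.79) = 88.3 A

88.3 A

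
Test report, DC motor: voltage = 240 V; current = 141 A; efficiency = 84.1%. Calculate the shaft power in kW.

28.5 kW

P_in = V·I = 240 × 141 = 33840 W
P_out = η·P_in = 0.841 × 33840 = 28459 W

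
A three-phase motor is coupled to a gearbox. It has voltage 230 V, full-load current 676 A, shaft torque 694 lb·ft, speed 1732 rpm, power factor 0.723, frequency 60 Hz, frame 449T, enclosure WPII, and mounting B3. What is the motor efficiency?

87.7 %

τ = 694 lb·ft × 1.356 = 941.1 N·m
ω = 2π × 1732/60 = 181.4 rad/s; P_out = τω = 941.1 × 181.4 = 170716 W
P_in = √3·V_L·I_L·cosφ = 1.732 × 230 × 676 × 0.723 = 194698 W
η = P_out / P_in = 170716 / 194698 = 0.877 = 87.7%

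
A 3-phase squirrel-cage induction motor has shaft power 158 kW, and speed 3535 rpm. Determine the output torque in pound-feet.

315 lb·ft

ω = 2π × 3535/60 = 370.2 rad/s
τ = P/ω = 158000/370.2 = 426.8 N·m
In lb·ft: 426.8/1.356 = 315 lb·ft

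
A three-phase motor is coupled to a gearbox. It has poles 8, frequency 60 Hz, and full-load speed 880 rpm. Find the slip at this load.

2.2 %

n_s = 120f/p = 120×60/8 = 900 rpm
s = (n_s − n)/n_s = (900 − 880)/900 = 0.0222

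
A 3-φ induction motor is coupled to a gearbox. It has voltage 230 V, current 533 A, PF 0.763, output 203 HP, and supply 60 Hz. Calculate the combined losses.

10600 W

P_in = √3·V·I·cosφ = 1.732×230×533×0.763 = 162005 W
P_out = 203×746 = 151438 W
Losses = P_in − P_out = 162005 − 151438 = 10567 W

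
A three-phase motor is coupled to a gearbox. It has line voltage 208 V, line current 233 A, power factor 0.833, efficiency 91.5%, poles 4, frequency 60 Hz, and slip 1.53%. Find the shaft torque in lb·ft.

254 lb·ft

P_in = √3·V·I·cosφ = 1.732 × 208 × 233 × 0.833 = 69922 W
P_out = η·P_in = 0.915 × 69922 = 63979 W
n_s = 120×60/4 = 1800 rpm; n = 1800×(1−0.0153) = 1772 rpm
ω = 2π×1772/60 = 185.6 rad/s
τ = P_out/ω = 63979/185.6 = 344.7 N·m
In lb·ft: 344.7/1.356 = 254 lb·ft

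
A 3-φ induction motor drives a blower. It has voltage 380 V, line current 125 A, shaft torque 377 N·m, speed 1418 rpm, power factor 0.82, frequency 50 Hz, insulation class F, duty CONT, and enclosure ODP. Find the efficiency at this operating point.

ω = 2π × 1418/60 = 148.5 rad/s; P_out = τω = 377 × 148.5 = 55985 W
P_in = √3·V_L·I_L·cosφ = 1.732 × 380 × 125 × 0.82 = 67461 W
η = P_out / P_in = 55985 / 67461 = 0.830 = 83.0%

83.0 %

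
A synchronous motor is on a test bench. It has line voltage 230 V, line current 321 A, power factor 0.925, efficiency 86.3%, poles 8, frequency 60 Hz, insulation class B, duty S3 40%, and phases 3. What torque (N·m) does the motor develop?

P_in = √3·V·I·cosφ = 1.732 × 230 × 321 × 0.925 = 118283 W
P_out = η·P_in = 0.863 × 118283 = 102078 W
n = n_s = 120×60/8 = 900 rpm (synchronous)
ω = 2π×900/60 = 94.25 rad/s
τ = P_out/ω = 102078/94.25 = 1080 N·m

1080 N·m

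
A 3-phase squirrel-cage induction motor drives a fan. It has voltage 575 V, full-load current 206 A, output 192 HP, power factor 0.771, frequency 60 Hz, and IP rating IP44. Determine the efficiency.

P_out = 192 × 746 = 143232 W
P_in = √3·V_L·I_L·cosφ = 1.732 × 575 × 206 × 0.771 = 158175 W
η = P_out / P_in = 143232 / 158175 = 0.906 = 90.6%

90.6 %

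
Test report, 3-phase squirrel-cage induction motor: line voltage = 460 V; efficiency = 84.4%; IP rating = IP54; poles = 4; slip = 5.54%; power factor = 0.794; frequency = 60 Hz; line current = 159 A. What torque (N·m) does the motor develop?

P_in = √3·V·I·cosφ = 1.732 × 460 × 159 × 0.794 = 100583 W
P_out = η·P_in = 0.844 × 100583 = 84892 W
n_s = 120×60/4 = 1800 rpm; n = 1800×(1−0.0554) = 1700 rpm
ω = 2π×1700/60 = 178 rad/s
τ = P_out/ω = 84892/178 = 477 N·m

477 N·m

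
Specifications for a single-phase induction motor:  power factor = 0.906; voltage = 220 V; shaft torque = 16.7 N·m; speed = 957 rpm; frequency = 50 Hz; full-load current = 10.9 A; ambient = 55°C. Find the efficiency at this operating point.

77.0 %

ω = 2π × 957/60 = 100.2 rad/s; P_out = τω = 16.7 × 100.2 = 1673 W
P_in = V·I·cosφ = 220 × 10.9 × 0.906 = 2173 W
η = P_out / P_in = 1673 / 2173 = 0.770 = 77.0%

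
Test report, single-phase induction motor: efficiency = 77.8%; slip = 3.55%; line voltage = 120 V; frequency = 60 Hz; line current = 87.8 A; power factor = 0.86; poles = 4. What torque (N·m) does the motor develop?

P_in = V·I·cosφ = 120 × 87.8 × 0.86 = 9061 W
P_out = η·P_in = 0.778 × 9061 = 7049 W
n_s = 120×60/4 = 1800 rpm; n = 1800×(1−0.0355) = 1736 rpm
ω = 2π×1736/60 = 181.8 rad/s
τ = P_out/ω = 7049/181.8 = 38.8 N·m

38.8 N·m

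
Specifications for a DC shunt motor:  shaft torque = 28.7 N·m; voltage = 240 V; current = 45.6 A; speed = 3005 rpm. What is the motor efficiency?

ω = 2π × 3005/60 = 314.7 rad/s; P_out = τω = 28.7 × 314.7 = 9032 W
P_in = V·I = 240 × 45.6 = 10944 W
η = P_out / P_in = 9032 / 10944 = 0.825 = 82.5%

82.5 %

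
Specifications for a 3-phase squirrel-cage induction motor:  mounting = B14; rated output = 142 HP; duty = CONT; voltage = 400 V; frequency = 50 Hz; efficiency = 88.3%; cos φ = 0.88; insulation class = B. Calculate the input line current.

197 A

P_out = 142 × 746 = 105932 W
P_in = P_out / η = 105932 / 0.883 = 119968 W
I_L = P_in / (√3·V_L·cosφ) = 119968 / (1.732 × 400 × 0.88) = 197 A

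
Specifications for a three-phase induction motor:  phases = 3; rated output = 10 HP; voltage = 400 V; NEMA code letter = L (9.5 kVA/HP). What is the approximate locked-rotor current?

137 A

S_LR = 9.5 × 10 = 95 kVA
I_LR = S_LR/(√3·V_L) = 95000/(1.732×400) = 137 A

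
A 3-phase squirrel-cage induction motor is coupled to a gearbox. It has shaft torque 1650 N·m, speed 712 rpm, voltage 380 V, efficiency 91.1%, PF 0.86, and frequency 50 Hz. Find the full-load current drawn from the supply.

ω = 2π×712/60 = 74.56 rad/s; P_out = τω = 1650 × 74.56 = 123024 W
P_in = P_out / η = 123024 / 0.911 = 135043 W
I_L = P_in / (√3·V_L·cosφ) = 135043 / (1.732 × 380 × 0.86) = 239 A

239 A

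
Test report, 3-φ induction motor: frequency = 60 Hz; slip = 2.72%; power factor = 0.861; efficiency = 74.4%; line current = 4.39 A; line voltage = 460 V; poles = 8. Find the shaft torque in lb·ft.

P_in = √3·V·I·cosφ = 1.732 × 460 × 4.39 × 0.861 = 3011 W
P_out = η·P_in = 0.744 × 3011 = 2240 W
n_s = 120×60/8 = 900 rpm; n = 900×(1−0.0272) = 876 rpm
ω = 2π×876/60 = 91.73 rad/s
τ = P_out/ω = 2240/91.73 = 24.42 N·m
In lb·ft: 24.42/1.356 = 18 lb·ft

18 lb·ft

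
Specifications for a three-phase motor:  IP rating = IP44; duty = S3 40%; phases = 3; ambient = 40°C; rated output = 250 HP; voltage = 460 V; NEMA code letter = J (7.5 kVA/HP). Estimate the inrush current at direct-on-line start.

2350 A

S_LR = 7.5 × 250 = 1875 kVA
I_LR = S_LR/(√3·V_L) = 1875000/(1.732×460) = 2350 A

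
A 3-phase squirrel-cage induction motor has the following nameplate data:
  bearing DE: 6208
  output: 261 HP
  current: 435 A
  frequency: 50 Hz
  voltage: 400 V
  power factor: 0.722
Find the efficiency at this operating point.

P_out = 261 × 746 = 194706 W
P_in = √3·V_L·I_L·cosφ = 1.732 × 400 × 435 × 0.722 = 217588 W
η = P_out / P_in = 194706 / 217588 = 0.895 = 89.5%

89.5 %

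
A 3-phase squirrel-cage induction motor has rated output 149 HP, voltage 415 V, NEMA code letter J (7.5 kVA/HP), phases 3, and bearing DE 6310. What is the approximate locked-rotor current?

S_LR = 7.5 × 149 = 1117.5 kVA
I_LR = S_LR/(√3·V_L) = 1117500/(1.732×415) = 1550 A

1550 A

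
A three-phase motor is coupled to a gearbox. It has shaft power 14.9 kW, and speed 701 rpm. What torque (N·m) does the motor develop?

203 N·m

ω = 2π × 701/60 = 73.41 rad/s
τ = P/ω = 14900/73.41 = 203 N·m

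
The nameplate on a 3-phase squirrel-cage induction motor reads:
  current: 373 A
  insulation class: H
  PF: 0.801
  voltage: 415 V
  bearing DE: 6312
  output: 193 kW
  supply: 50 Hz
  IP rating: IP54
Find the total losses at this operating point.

21800 W

P_in = √3·V·I·cosφ = 1.732×415×373×0.801 = 214752 W
P_out = 193000 W
Losses = P_in − P_out = 214752 − 193000 = 21752 W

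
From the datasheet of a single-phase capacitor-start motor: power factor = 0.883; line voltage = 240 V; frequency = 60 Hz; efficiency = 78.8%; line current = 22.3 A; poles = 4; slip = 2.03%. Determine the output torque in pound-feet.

14.9 lb·ft

P_in = V·I·cosφ = 240 × 22.3 × 0.883 = 4726 W
P_out = η·P_in = 0.788 × 4726 = 3724 W
n_s = 120×60/4 = 1800 rpm; n = 1800×(1−0.0203) = 1763 rpm
ω = 2π×1763/60 = 184.6 rad/s
τ = P_out/ω = 3724/184.6 = 20.17 N·m
In lb·ft: 20.17/1.356 = 14.9 lb·ft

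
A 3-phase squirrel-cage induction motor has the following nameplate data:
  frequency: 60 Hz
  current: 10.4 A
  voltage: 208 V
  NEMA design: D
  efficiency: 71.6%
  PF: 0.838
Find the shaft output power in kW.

P_in = √3·V·I·cosφ = 1.732 × 208 × 10.4 × 0.838 = 3140 W
P_out = η·P_in = 0.716 × 3140 = 2248 W

2.25 kW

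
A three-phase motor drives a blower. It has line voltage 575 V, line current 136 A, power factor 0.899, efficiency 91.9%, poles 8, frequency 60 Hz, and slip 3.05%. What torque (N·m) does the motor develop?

P_in = √3·V·I·cosφ = 1.732 × 575 × 136 × 0.899 = 121763 W
P_out = η·P_in = 0.919 × 121763 = 111900 W
n_s = 120×60/8 = 900 rpm; n = 900×(1−0.0305) = 873 rpm
ω = 2π×873/60 = 91.42 rad/s
τ = P_out/ω = 111900/91.42 = 1220 N·m

1220 N·m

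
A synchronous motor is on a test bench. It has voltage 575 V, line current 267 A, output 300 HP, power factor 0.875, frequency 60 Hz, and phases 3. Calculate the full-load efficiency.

P_out = 300 × 746 = 223800 W
P_in = √3·V_L·I_L·cosφ = 1.732 × 575 × 267 × 0.875 = 232667 W
η = P_out / P_in = 223800 / 232667 = 0.962 = 96.2%

96.2 %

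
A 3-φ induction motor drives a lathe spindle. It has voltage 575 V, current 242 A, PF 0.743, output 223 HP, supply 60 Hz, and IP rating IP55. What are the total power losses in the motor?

12700 W

P_in = √3·V·I·cosφ = 1.732×575×242×0.743 = 179069 W
P_out = 223×746 = 166358 W
Losses = P_in − P_out = 179069 − 166358 = 12711 W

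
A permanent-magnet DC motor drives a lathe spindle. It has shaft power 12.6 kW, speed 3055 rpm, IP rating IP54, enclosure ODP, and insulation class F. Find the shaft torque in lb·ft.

ω = 2π × 3055/60 = 319.9 rad/s
τ = P/ω = 12600/319.9 = 39.39 N·m
In lb·ft: 39.39/1.356 = 29 lb·ft

29 lb·ft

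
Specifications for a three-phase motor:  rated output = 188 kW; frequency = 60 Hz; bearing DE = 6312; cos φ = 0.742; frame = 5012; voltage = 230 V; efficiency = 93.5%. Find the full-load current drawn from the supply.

P_out = 188 kW = 188000 W
P_in = P_out / η = 188000 / 0.935 = 201070 W
I_L = P_in / (√3·V_L·cosφ) = 201070 / (1.732 × 230 × 0.742) = 680 A

680 A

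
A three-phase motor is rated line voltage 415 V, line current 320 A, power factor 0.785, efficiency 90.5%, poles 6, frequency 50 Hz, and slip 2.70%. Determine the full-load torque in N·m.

1600 N·m

P_in = √3·V·I·cosφ = 1.732 × 415 × 320 × 0.785 = 180558 W
P_out = η·P_in = 0.905 × 180558 = 163405 W
n_s = 120×50/6 = 1000 rpm; n = 1000×(1−0.027) = 973 rpm
ω = 2π×973/60 = 101.9 rad/s
τ = P_out/ω = 163405/101.9 = 1600 N·m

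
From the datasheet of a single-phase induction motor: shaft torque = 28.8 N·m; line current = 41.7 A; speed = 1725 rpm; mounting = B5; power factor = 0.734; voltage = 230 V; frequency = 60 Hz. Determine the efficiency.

73.9 %

ω = 2π × 1725/60 = 180.6 rad/s; P_out = τω = 28.8 × 180.6 = 5201 W
P_in = V·I·cosφ = 230 × 41.7 × 0.734 = 7040 W
η = P_out / P_in = 5201 / 7040 = 0.739 = 73.9%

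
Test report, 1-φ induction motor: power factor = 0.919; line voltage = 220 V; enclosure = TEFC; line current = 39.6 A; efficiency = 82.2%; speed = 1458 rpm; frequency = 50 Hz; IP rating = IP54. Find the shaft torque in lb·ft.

P_in = V·I·cosφ = 220 × 39.6 × 0.919 = 8006 W
P_out = η·P_in = 0.822 × 8006 = 6581 W
n = 1458 rpm
ω = 2π×1458/60 = 152.7 rad/s
τ = P_out/ω = 6581/152.7 = 43.1 N·m
In lb·ft: 43.1/1.356 = 31.8 lb·ft

31.8 lb·ft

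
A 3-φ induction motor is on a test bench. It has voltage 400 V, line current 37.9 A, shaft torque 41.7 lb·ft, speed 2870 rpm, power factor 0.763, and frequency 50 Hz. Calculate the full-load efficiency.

84.8 %

τ = 41.7 lb·ft × 1.356 = 56.55 N·m
ω = 2π × 2870/60 = 300.5 rad/s; P_out = τω = 56.55 × 300.5 = 16993 W
P_in = √3·V_L·I_L·cosφ = 1.732 × 400 × 37.9 × 0.763 = 20034 W
η = P_out / P_in = 16993 / 20034 = 0.848 = 84.8%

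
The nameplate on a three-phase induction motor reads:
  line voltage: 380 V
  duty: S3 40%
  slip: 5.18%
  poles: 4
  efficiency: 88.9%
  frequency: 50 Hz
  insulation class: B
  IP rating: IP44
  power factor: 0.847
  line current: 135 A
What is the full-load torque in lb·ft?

331 lb·ft

P_in = √3·V·I·cosφ = 1.732 × 380 × 135 × 0.847 = 75257 W
P_out = η·P_in = 0.889 × 75257 = 66903 W
n_s = 120×50/4 = 1500 rpm; n = 1500×(1−0.0518) = 1422 rpm
ω = 2π×1422/60 = 148.9 rad/s
τ = P_out/ω = 66903/148.9 = 449.3 N·m
In lb·ft: 449.3/1.356 = 331 lb·ft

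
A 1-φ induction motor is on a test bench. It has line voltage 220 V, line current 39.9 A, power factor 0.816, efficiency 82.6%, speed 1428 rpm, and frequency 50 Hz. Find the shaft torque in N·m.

P_in = V·I·cosφ = 220 × 39.9 × 0.816 = 7163 W
P_out = η·P_in = 0.826 × 7163 = 5917 W
n = 1428 rpm
ω = 2π×1428/60 = 149.5 rad/s
τ = P_out/ω = 5917/149.5 = 39.6 N·m

39.6 N·m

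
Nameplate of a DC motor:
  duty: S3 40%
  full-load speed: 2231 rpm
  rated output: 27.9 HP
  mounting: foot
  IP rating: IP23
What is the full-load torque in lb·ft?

65.7 lb·ft

P_out = 27.9 × 746 = 20813 W
ω = 2π × 2231/60 = 233.6 rad/s
τ = P_out/ω = 20813/233.6 = 89.1 N·m
In lb·ft: 89.1/1.356 = 65.7 lb·ft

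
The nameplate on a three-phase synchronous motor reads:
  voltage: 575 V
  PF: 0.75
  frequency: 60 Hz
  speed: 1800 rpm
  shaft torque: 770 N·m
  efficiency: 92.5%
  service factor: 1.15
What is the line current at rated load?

ω = 2π×1800/60 = 188.5 rad/s; P_out = τω = 770 × 188.5 = 145145 W
P_in = P_out / η = 145145 / 0.925 = 156914 W
I_L = P_in / (√3·V_L·cosφ) = 156914 / (1.732 × 575 × 0.75) = 210 A

210 A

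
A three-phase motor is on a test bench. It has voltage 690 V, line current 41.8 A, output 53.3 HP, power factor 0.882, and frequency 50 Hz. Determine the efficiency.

P_out = 53.3 × 746 = 39762 W
P_in = √3·V_L·I_L·cosφ = 1.732 × 690 × 41.8 × 0.882 = 44060 W
η = P_out / P_in = 39762 / 44060 = 0.902 = 90.2%

90.2 %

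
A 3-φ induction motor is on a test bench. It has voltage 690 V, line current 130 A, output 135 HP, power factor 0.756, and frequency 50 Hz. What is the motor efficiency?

85.7 %

P_out = 135 × 746 = 100710 W
P_in = √3·V_L·I_L·cosφ = 1.732 × 690 × 130 × 0.756 = 117452 W
η = P_out / P_in = 100710 / 117452 = 0.857 = 85.7%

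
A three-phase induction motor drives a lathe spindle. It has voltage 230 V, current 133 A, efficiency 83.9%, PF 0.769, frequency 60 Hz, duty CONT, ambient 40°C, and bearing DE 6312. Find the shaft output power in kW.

P_in = √3·V·I·cosφ = 1.732 × 230 × 133 × 0.769 = 40743 W
P_out = η·P_in = 0.839 × 40743 = 34183 W

34.2 kW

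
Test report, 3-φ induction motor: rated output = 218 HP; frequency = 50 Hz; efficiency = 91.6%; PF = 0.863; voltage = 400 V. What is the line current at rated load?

297 A

P_out = 218 × 746 = 162628 W
P_in = P_out / η = 162628 / 0.916 = 177541 W
I_L = P_in / (√3·V_L·cosφ) = 177541 / (1.732 × 400 × 0.863) = 297 A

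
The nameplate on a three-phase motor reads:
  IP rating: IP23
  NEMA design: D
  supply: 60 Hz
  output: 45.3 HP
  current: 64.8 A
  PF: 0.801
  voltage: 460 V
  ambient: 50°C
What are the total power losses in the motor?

P_in = √3·V·I·cosφ = 1.732×460×64.8×0.801 = 41354 W
P_out = 45.3×746 = 33794 W
Losses = P_in − P_out = 41354 − 33794 = 7560 W

7560 W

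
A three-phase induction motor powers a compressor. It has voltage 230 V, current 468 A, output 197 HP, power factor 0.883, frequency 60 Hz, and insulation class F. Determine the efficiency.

89.3 %

P_out = 197 × 746 = 146962 W
P_in = √3·V_L·I_L·cosφ = 1.732 × 230 × 468 × 0.883 = 164620 W
η = P_out / P_in = 146962 / 164620 = 0.893 = 89.3%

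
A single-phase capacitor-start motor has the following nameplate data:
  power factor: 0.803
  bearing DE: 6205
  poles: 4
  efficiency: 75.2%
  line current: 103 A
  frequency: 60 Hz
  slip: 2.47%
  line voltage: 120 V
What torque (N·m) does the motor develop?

40.6 N·m

P_in = V·I·cosφ = 120 × 103 × 0.803 = 9925 W
P_out = η·P_in = 0.752 × 9925 = 7464 W
n_s = 120×60/4 = 1800 rpm; n = 1800×(1−0.0247) = 1756 rpm
ω = 2π×1756/60 = 183.9 rad/s
τ = P_out/ω = 7464/183.9 = 40.6 N·m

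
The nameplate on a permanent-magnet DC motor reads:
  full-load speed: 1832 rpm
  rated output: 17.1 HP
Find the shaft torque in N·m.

66.5 N·m

P_out = 17.1 × 746 = 12757 W
ω = 2π × 1832/60 = 191.8 rad/s
τ = P_out/ω = 12757/191.8 = 66.5 N·m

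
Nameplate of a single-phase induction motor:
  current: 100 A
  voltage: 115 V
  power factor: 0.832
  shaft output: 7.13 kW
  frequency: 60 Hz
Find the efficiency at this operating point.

P_out = 7.13 kW = 7130 W
P_in = V·I·cosφ = 115 × 100 × 0.832 = 9568 W
η = P_out / P_in = 7130 / 9568 = 0.745 = 74.5%

74.5 %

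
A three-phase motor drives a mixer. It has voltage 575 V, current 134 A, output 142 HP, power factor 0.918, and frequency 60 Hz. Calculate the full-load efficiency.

P_out = 142 × 746 = 105932 W
P_in = √3·V_L·I_L·cosφ = 1.732 × 575 × 134 × 0.918 = 122508 W
η = P_out / P_in = 105932 / 122508 = 0.865 = 86.5%

86.5 %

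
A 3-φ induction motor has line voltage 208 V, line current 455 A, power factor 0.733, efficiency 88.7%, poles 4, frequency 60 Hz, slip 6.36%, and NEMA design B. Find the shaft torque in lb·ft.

P_in = √3·V·I·cosφ = 1.732 × 208 × 455 × 0.733 = 120151 W
P_out = η·P_in = 0.887 × 120151 = 106574 W
n_s = 120×60/4 = 1800 rpm; n = 1800×(1−0.0636) = 1686 rpm
ω = 2π×1686/60 = 176.6 rad/s
τ = P_out/ω = 106574/176.6 = 603.5 N·m
In lb·ft: 603.5/1.356 = 445 lb·ft

445 lb·ft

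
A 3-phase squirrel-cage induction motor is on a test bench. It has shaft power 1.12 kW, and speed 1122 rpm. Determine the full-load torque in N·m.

ω = 2π × 1122/60 = 117.5 rad/s
τ = P/ω = 1120/117.5 = 9.53 N·m

9.53 N·m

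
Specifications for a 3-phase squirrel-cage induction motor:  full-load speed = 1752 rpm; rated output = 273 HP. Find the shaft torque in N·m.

1110 N·m

P_out = 273 × 746 = 203658 W
ω = 2π × 1752/60 = 183.5 rad/s
τ = P_out/ω = 203658/183.5 = 1110 N·m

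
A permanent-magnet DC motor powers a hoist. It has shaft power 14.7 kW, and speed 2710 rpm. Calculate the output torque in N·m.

51.8 N·m

ω = 2π × 2710/60 = 283.8 rad/s
τ = P/ω = 14700/283.8 = 51.8 N·m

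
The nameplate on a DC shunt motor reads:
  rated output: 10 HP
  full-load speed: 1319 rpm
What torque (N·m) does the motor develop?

54 N·m

P_out = 10 × 746 = 7460 W
ω = 2π × 1319/60 = 138.1 rad/s
τ = P_out/ω = 7460/138.1 = 54 N·m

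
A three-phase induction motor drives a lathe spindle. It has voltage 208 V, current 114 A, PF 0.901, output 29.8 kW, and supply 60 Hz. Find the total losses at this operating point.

7.2 kW

P_in = √3·V·I·cosφ = 1.732×208×114×0.901 = 37003 W
P_out = 29800 W
Losses = P_in − P_out = 37003 − 29800 = 7203 W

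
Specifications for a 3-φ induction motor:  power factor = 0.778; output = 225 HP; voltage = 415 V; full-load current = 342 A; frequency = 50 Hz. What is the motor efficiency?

P_out = 225 × 746 = 167850 W
P_in = √3·V_L·I_L·cosφ = 1.732 × 415 × 342 × 0.778 = 191250 W
η = P_out / P_in = 167850 / 191250 = 0.878 = 87.8%

87.8 %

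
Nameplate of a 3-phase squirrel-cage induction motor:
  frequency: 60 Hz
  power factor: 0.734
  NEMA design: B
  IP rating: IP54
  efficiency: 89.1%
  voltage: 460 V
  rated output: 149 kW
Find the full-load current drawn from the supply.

P_out = 149 kW = 149000 W
P_in = P_out / η = 149000 / 0.891 = 167228 W
I_L = P_in / (√3·V_L·cosφ) = 167228 / (1.732 × 460 × 0.734) = 286 A

286 A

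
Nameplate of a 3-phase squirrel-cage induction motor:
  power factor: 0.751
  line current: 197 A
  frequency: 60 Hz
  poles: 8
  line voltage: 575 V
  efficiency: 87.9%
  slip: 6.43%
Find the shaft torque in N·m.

P_in = √3·V·I·cosφ = 1.732 × 575 × 197 × 0.751 = 147340 W
P_out = η·P_in = 0.879 × 147340 = 129512 W
n_s = 120×60/8 = 900 rpm; n = 900×(1−0.0643) = 842 rpm
ω = 2π×842/60 = 88.17 rad/s
τ = P_out/ω = 129512/88.17 = 1470 N·m

1470 N·m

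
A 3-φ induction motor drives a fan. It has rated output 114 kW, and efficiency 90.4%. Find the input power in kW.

P_out = 114000 W
P_in = P_out/η = 114000/0.904 = 126106 W = 126 kW

126 kW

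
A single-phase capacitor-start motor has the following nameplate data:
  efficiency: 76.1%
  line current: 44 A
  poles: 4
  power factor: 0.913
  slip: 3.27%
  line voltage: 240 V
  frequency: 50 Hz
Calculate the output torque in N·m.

P_in = V·I·cosφ = 240 × 44 × 0.913 = 9641 W
P_out = η·P_in = 0.761 × 9641 = 7337 W
n_s = 120×50/4 = 1500 rpm; n = 1500×(1−0.0327) = 1451 rpm
ω = 2π×1451/60 = 151.9 rad/s
τ = P_out/ω = 7337/151.9 = 48.3 N·m

48.3 N·m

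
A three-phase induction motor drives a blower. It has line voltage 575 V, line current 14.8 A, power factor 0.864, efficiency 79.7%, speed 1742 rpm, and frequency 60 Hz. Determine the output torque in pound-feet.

P_in = √3·V·I·cosφ = 1.732 × 575 × 14.8 × 0.864 = 12735 W
P_out = η·P_in = 0.797 × 12735 = 10150 W
n = 1742 rpm
ω = 2π×1742/60 = 182.4 rad/s
τ = P_out/ω = 10150/182.4 = 55.65 N·m
In lb·ft: 55.65/1.356 = 41 lb·ft

41 lb·ft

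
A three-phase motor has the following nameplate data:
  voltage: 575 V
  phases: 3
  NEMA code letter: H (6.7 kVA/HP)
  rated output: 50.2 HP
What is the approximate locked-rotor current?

338 A

S_LR = 6.7 × 50.2 = 336.34 kVA
I_LR = S_LR/(√3·V_L) = 336340/(1.732×575) = 338 A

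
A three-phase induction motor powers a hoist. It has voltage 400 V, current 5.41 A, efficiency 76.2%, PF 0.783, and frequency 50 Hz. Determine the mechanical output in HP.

P_in = √3·V·I·cosφ = 1.732 × 400 × 5.41 × 0.783 = 2935 W
P_out = η·P_in = 0.762 × 2935 = 2236 W
= 2236/746 = 3 HP

3 HP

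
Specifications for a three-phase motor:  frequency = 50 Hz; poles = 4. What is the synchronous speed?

n_s = 120f/p = 120×50/4 = 1500 rpm

1500 rpm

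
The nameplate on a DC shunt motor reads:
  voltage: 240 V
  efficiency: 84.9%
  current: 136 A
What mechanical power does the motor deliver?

27.7 kW

P_in = V·I = 240 × 136 = 32640 W
P_out = η·P_in = 0.849 × 32640 = 27711 W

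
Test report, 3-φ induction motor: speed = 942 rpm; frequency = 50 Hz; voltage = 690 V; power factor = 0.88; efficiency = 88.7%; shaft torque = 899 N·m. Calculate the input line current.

ω = 2π×942/60 = 98.65 rad/s; P_out = τω = 899 × 98.65 = 88686 W
P_in = P_out / η = 88686 / 0.887 = 99984 W
I_L = P_in / (√3·V_L·cosφ) = 99984 / (1.732 × 690 × 0.88) = 95.1 A

95.1 A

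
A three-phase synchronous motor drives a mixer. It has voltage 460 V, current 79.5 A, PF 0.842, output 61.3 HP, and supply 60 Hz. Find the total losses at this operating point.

P_in = √3·V·I·cosφ = 1.732×460×79.5×0.842 = 53332 W
P_out = 61.3×746 = 45730 W
Losses = P_in − P_out = 53332 − 45730 = 7602 W

7600 W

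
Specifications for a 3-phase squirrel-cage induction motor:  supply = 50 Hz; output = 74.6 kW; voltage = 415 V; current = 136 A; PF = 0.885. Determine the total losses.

P_in = √3·V·I·cosφ = 1.732×415×136×0.885 = 86512 W
P_out = 74600 W
Losses = P_in − P_out = 86512 − 74600 = 11912 W

11.9 kW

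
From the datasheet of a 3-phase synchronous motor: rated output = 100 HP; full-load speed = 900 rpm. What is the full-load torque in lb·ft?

P_out = 100 × 746 = 74600 W
ω = 2π × 900/60 = 94.25 rad/s
τ = P_out/ω = 74600/94.25 = 791.5 N·m
In lb·ft: 791.5/1.356 = 584 lb·ft

584 lb·ft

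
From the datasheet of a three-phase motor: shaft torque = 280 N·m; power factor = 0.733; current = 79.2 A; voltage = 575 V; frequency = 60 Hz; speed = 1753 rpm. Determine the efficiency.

ω = 2π × 1753/60 = 183.6 rad/s; P_out = τω = 280 × 183.6 = 51408 W
P_in = √3·V_L·I_L·cosφ = 1.732 × 575 × 79.2 × 0.733 = 57816 W
η = P_out / P_in = 51408 / 57816 = 0.889 = 88.9%

88.9 %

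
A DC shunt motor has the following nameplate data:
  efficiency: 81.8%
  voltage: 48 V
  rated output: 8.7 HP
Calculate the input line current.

165 A

P_out = 8.7 × 746 = 6490 W
P_in = P_out / η = 6490 / 0.818 = 7934 W
I = P_in / V = 7934 / 48 = 165 A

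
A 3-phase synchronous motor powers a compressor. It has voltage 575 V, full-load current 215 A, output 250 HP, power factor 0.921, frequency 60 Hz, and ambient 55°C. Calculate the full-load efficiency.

94.6 %

P_out = 250 × 746 = 186500 W
P_in = √3·V_L·I_L·cosφ = 1.732 × 575 × 215 × 0.921 = 197203 W
η = P_out / P_in = 186500 / 197203 = 0.946 = 94.6%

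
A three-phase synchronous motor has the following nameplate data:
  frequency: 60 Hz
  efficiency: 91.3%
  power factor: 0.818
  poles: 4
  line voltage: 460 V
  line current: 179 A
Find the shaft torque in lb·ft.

P_in = √3·V·I·cosφ = 1.732 × 460 × 179 × 0.818 = 116657 W
P_out = η·P_in = 0.913 × 116657 = 106508 W
n = n_s = 120×60/4 = 1800 rpm (synchronous)
ω = 2π×1800/60 = 188.5 rad/s
τ = P_out/ω = 106508/188.5 = 565 N·m
In lb·ft: 565/1.356 = 417 lb·ft

417 lb·ft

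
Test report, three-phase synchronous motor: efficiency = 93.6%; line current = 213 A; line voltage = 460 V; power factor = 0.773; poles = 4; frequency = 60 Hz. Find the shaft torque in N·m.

651 N·m

P_in = √3·V·I·cosφ = 1.732 × 460 × 213 × 0.773 = 131179 W
P_out = η·P_in = 0.936 × 131179 = 122784 W
n = n_s = 120×60/4 = 1800 rpm (synchronous)
ω = 2π×1800/60 = 188.5 rad/s
τ = P_out/ω = 122784/188.5 = 651 N·m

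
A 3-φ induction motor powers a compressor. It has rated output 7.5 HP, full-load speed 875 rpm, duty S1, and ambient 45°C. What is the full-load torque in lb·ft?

P_out = 7.5 × 746 = 5595 W
ω = 2π × 875/60 = 91.63 rad/s
τ = P_out/ω = 5595/91.63 = 61.06 N·m
In lb·ft: 61.06/1.356 = 45 lb·ft

45 lb·ft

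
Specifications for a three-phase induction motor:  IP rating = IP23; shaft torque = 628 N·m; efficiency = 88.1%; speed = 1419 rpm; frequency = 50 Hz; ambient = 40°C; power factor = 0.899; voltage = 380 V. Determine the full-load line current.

179 A

ω = 2π×1419/60 = 148.6 rad/s; P_out = τω = 628 × 148.6 = 93321 W
P_in = P_out / η = 93321 / 0.881 = 105926 W
I_L = P_in / (√3·V_L·cosφ) = 105926 / (1.732 × 380 × 0.899) = 179 A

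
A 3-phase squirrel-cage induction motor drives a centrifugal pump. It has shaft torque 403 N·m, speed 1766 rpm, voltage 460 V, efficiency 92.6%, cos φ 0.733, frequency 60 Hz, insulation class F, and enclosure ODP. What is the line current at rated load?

ω = 2π×1766/60 = 184.9 rad/s; P_out = τω = 403 × 184.9 = 74515 W
P_in = P_out / η = 74515 / 0.926 = 80470 W
I_L = P_in / (√3·V_L·cosφ) = 80470 / (1.732 × 460 × 0.733) = 138 A

138 A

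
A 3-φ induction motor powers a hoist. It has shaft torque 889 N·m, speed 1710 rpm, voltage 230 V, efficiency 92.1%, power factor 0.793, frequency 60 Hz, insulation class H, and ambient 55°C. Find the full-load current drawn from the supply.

547 A

ω = 2π×1710/60 = 179.1 rad/s; P_out = τω = 889 × 179.1 = 159220 W
P_in = P_out / η = 159220 / 0.921 = 172877 W
I_L = P_in / (√3·V_L·cosφ) = 172877 / (1.732 × 230 × 0.793) = 547 A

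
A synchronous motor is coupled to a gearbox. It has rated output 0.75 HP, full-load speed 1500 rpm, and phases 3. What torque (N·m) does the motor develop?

3.56 N·m

P_out = 0.75 × 746 = 560 W
ω = 2π × 1500/60 = 157.1 rad/s
τ = P_out/ω = 560/157.1 = 3.56 N·m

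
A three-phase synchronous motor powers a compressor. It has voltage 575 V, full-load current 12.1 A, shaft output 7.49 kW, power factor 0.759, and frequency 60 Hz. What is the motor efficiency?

P_out = 7.49 kW = 7490 W
P_in = √3·V_L·I_L·cosφ = 1.732 × 575 × 12.1 × 0.759 = 9146 W
η = P_out / P_in = 7490 / 9146 = 0.819 = 81.9%

81.9 %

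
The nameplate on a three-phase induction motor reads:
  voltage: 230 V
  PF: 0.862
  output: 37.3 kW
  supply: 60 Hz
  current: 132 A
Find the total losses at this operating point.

8030 W

P_in = √3·V·I·cosφ = 1.732×230×132×0.862 = 45327 W
P_out = 37300 W
Losses = P_in − P_out = 45327 − 37300 = 8027 W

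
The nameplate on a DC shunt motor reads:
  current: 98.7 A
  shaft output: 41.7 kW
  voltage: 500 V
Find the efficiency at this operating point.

84.5 %

P_out = 41.7 kW = 41700 W
P_in = V·I = 500 × 98.7 = 49350 W
η = P_out / P_in = 41700 / 49350 = 0.845 = 84.5%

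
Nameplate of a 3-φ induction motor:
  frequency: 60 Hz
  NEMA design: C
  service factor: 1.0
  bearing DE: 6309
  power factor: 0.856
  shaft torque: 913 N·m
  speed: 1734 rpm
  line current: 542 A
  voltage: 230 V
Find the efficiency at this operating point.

ω = 2π × 1734/60 = 181.6 rad/s; P_out = τω = 913 × 181.6 = 165801 W
P_in = √3·V_L·I_L·cosφ = 1.732 × 230 × 542 × 0.856 = 184820 W
η = P_out / P_in = 165801 / 184820 = 0.897 = 89.7%

89.7 %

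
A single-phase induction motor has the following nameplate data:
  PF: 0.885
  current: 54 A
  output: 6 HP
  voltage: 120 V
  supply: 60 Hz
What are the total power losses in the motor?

P_in = V·I·cosφ = 120×54×0.885 = 5735 W
P_out = 6×746 = 4476 W
Losses = P_in − P_out = 5735 − 4476 = 1259 W

1.26 kW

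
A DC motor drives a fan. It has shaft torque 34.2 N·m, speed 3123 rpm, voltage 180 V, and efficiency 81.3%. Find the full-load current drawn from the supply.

ω = 2π×3123/60 = 327 rad/s; P_out = τω = 34.2 × 327 = 11183 W
P_in = P_out / η = 11183 / 0.813 = 13755 W
I = P_in / V = 13755 / 180 = 76.4 A

76.4 A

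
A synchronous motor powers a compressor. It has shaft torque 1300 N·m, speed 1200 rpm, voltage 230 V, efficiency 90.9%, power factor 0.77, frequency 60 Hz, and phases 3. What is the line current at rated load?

ω = 2π×1200/60 = 125.7 rad/s; P_out = τω = 1300 × 125.7 = 163410 W
P_in = P_out / η = 163410 / 0.909 = 179769 W
I_L = P_in / (√3·V_L·cosφ) = 179769 / (1.732 × 230 × 0.77) = 586 A

586 A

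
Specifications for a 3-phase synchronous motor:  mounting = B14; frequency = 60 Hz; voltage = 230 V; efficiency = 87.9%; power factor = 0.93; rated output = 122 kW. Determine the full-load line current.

P_out = 122 kW = 122000 W
P_in = P_out / η = 122000 / 0.879 = 138794 W
I_L = P_in / (√3·V_L·cosφ) = 138794 / (1.732 × 230 × 0.93) = 375 A

375 A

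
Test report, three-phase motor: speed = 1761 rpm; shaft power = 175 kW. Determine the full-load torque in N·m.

949 N·m

ω = 2π × 1761/60 = 184.4 rad/s
τ = P/ω = 175000/184.4 = 949 N·m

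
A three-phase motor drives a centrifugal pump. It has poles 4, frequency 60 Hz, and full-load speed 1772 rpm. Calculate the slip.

n_s = 120f/p = 120×60/4 = 1800 rpm
s = (n_s − n)/n_s = (1800 − 1772)/1800 = 0.0156

1.56 %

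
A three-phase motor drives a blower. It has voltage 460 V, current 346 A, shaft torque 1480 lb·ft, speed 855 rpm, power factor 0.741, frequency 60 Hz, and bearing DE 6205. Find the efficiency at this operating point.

τ = 1480 lb·ft × 1.356 = 2007 N·m
ω = 2π × 855/60 = 89.54 rad/s; P_out = τω = 2007 × 89.54 = 179707 W
P_in = √3·V_L·I_L·cosφ = 1.732 × 460 × 346 × 0.741 = 204268 W
η = P_out / P_in = 179707 / 204268 = 0.880 = 88.0%

88.0 %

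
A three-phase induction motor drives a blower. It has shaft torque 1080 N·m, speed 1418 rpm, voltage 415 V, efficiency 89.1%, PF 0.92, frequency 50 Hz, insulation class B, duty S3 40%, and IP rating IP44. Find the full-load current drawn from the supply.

ω = 2π×1418/60 = 148.5 rad/s; P_out = τω = 1080 × 148.5 = 160380 W
P_in = P_out / η = 160380 / 0.891 = 180000 W
I_L = P_in / (√3·V_L·cosφ) = 180000 / (1.732 × 415 × 0.92) = 272 A

272 A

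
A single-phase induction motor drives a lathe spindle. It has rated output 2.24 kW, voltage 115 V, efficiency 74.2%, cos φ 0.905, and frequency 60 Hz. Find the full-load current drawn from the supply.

P_out = 2.24 kW = 2240 W
P_in = P_out / η = 2240 / 0.742 = 3019 W
I = P_in / (V·cosφ) = 3019 / (115 × 0.905) = 29 A

29 A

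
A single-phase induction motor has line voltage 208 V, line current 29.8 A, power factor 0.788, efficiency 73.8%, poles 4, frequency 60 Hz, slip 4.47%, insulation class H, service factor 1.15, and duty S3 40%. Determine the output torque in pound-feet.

P_in = V·I·cosφ = 208 × 29.8 × 0.788 = 4884 W
P_out = η·P_in = 0.738 × 4884 = 3604 W
n_s = 120×60/4 = 1800 rpm; n = 1800×(1−0.0447) = 1720 rpm
ω = 2π×1720/60 = 180.1 rad/s
τ = P_out/ω = 3604/180.1 = 20.01 N·m
In lb·ft: 20.01/1.356 = 14.8 lb·ft

14.8 lb·ft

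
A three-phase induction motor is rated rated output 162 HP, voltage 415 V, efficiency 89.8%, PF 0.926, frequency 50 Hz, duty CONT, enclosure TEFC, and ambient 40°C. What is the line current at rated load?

P_out = 162 × 746 = 120852 W
P_in = P_out / η = 120852 / 0.898 = 134579 W
I_L = P_in / (√3·V_L·cosφ) = 134579 / (1.732 × 415 × 0.926) = 202 A

202 A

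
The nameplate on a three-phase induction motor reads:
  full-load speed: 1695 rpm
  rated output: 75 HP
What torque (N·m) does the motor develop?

315 N·m

P_out = 75 × 746 = 55950 W
ω = 2π × 1695/60 = 177.5 rad/s
τ = P_out/ω = 55950/177.5 = 315 N·m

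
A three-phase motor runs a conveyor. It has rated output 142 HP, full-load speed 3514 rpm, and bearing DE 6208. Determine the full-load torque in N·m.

P_out = 142 × 746 = 105932 W
ω = 2π × 3514/60 = 368 rad/s
τ = P_out/ω = 105932/368 = 288 N·m

288 N·m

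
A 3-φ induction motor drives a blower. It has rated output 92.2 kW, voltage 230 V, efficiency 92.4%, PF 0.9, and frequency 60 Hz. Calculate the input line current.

P_out = 92.2 kW = 92200 W
P_in = P_out / η = 92200 / 0.924 = 99784 W
I_L = P_in / (√3·V_L·cosφ) = 99784 / (1.732 × 230 × 0.9) = 278 A

278 A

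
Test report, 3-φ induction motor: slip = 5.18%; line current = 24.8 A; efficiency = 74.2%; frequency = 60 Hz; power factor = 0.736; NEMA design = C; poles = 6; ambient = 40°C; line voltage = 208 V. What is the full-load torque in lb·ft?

P_in = √3·V·I·cosφ = 1.732 × 208 × 24.8 × 0.736 = 6576 W
P_out = η·P_in = 0.742 × 6576 = 4879 W
n_s = 120×60/6 = 1200 rpm; n = 1200×(1−0.0518) = 1138 rpm
ω = 2π×1138/60 = 119.2 rad/s
τ = P_out/ω = 4879/119.2 = 40.93 N·m
In lb·ft: 40.93/1.356 = 30.2 lb·ft

30.2 lb·ft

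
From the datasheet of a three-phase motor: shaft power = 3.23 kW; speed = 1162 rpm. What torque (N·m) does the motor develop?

26.5 N·m

ω = 2π × 1162/60 = 121.7 rad/s
τ = P/ω = 3230/121.7 = 26.5 N·m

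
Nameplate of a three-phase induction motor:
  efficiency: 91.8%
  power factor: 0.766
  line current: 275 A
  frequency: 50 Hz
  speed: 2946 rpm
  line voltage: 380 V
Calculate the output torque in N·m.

P_in = √3·V·I·cosφ = 1.732 × 380 × 275 × 0.766 = 138641 W
P_out = η·P_in = 0.918 × 138641 = 127272 W
n = 2946 rpm
ω = 2π×2946/60 = 308.5 rad/s
τ = P_out/ω = 127272/308.5 = 413 N·m

413 N·m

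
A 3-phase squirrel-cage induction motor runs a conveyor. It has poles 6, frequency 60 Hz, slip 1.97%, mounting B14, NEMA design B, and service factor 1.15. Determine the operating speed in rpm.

n_s = 120f/p = 120×60/6 = 1200 rpm
n = n_s(1 − s) = 1200 × (1 − 0.0197) = 1176 rpm

1176 rpm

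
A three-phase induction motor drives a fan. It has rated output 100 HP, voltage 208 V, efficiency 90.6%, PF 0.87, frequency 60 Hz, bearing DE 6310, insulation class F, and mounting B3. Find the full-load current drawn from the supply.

263 A

P_out = 100 × 746 = 74600 W
P_in = P_out / η = 74600 / 0.906 = 82340 W
I_L = P_in / (√3·V_L·cosφ) = 82340 / (1.732 × 208 × 0.87) = 263 A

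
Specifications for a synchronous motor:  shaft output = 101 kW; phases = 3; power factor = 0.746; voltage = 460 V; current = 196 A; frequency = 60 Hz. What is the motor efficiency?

86.7 %

P_out = 101 kW = 101000 W
P_in = √3·V_L·I_L·cosφ = 1.732 × 460 × 196 × 0.746 = 116493 W
η = P_out / P_in = 101000 / 116493 = 0.867 = 86.7%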